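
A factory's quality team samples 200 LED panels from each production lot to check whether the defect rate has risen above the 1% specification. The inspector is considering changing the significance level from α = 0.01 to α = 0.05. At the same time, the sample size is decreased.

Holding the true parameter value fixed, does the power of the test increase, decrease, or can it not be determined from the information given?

The first change alone would make β decrease; the second alone would make β increase. Which effect dominates depends on the magnitudes, which are not given.
Since power = 1 − β, the effect on power is likewise indeterminate.

Cannot be determined from the information given.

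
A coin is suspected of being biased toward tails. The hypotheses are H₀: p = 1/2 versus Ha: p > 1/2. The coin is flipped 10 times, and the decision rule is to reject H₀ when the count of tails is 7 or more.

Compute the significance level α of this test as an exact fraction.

11/64

α = P(reject H₀ | H₀ true) = P(Y ≥ 7 | p = 1/2), with Y ~ Binomial(10, 1/2).
That's C(10,7) + C(10,8) + C(10,9) + C(10,10) over 2^10, i.e. (120 + 45 + 10 + 1)/1024 = 176/1024 = 11/64.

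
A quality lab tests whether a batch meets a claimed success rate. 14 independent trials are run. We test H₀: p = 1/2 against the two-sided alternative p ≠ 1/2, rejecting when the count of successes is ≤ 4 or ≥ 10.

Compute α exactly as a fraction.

The significance level is the null-hypothesis probability of the rejection region {≤4} ∪ {≥10}.
Each tail has probability (1 + 14 + 91 + 364 + 1001)/16384; doubling gives α = 2942/16384 = 1471/8192.

1471/8192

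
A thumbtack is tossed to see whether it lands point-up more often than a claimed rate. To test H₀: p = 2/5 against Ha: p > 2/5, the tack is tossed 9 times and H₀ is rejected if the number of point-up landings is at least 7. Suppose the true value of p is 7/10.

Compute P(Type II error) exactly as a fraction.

Under the alternative p = 7/10, S ~ Binomial(9, 7/10); β is the probability the test does not reject, P(S < 7).
Summing C(9,j)·(7/10)^j·(3/10)^{9-j} for j = 0..6 gives 268584417/500000000.

268584417/500000000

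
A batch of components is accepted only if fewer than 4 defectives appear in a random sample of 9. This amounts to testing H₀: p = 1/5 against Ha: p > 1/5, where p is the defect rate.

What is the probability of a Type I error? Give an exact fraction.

Under H₀, X ~ Binomial(9, 1/5); the Type I error rate is P(X ≥ 4).
Computing the lower-tail complement: 1 − 1785856/1953125 = 167269/1953125.

167269/1953125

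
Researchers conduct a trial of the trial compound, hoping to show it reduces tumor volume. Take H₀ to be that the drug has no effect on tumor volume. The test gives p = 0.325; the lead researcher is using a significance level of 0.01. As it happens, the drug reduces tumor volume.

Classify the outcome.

Since p = 0.325 ≥ α = 0.01, H₀ is not rejected.
H₀ is false (actually the drug reduces tumor volume).
Failing to reject a false H₀ is a Type II error.

Type II error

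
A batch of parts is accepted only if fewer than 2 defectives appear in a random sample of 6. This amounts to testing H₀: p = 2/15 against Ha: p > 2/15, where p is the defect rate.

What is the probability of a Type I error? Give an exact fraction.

84332/455625

Under H₀, Y ~ Binomial(6, 2/15); the Type I error rate is P(Y ≥ 2).
Via the complement, α = 1 − Σ_{j=0}^{1} C(6,j)(2/15)^j(13/15)^{6-j} = 84332/455625.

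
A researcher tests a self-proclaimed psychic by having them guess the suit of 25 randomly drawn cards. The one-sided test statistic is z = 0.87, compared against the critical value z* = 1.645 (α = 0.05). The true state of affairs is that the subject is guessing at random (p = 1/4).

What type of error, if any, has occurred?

The conventional null hypothesis is that the subject is guessing at random (p = 1/4).
Since z = 0.87 ≤ z* = 1.645, H₀ is not rejected.
H₀ is true (actually the subject is guessing at random (p = 1/4)).
The decision matches the true state — no error.

No error (correct decision).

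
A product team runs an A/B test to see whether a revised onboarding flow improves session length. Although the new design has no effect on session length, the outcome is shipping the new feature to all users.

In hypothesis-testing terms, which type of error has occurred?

Type I error

The null hypothesis here is that the new design has no effect on session length.
'Shipping the new feature to all users' corresponds to rejecting H₀.
H₀ was rejected but H₀ is true — a Type I error (false positive).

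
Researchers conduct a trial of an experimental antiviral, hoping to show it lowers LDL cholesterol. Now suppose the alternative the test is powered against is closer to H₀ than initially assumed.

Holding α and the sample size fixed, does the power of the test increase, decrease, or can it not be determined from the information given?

A smaller true effect puts the Ha sampling distribution closer to H₀, so more of it falls in the non-rejection region.
Since power = 1 − β and β increases, power decreases.

It decreases.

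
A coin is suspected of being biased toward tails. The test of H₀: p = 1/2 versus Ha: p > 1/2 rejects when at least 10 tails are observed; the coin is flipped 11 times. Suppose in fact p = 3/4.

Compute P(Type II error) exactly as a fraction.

1683809/2097152

β = P(fail to reject H₀ | Ha true) = P(S ≤ 9 | p = 3/4), S ~ Binomial(11, 3/4).
Adding the binomial probabilities P(S=0)+…+P(S=9) at p = 3/4 gives 1683809/2097152.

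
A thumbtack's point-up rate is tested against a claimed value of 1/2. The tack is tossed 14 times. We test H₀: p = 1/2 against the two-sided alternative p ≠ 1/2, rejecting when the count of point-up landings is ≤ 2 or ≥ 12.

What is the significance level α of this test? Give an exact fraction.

53/4096

α = P(Y ≤ 2 or Y ≥ 12 | p = 1/2), Y ~ Binomial(14, 1/2).
Each tail has probability (1 + 14 + 91)/16384; doubling gives α = 212/16384 = 53/4096.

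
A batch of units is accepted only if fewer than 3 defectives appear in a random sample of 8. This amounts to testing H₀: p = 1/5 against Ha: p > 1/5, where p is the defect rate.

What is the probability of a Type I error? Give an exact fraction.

79329/390625

Under H₀, X ~ Binomial(8, 1/5); the Type I error rate is P(X ≥ 3).
Via the complement, α = 1 − Σ_{j=0}^{2} C(8,j)(1/5)^j(4/5)^{8-j} = 79329/390625.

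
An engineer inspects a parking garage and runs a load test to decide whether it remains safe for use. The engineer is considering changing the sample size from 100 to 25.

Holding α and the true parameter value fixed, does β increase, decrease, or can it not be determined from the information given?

It increases.

A smaller sample increases the standard error, so the sampling distributions under H₀ and Ha overlap more.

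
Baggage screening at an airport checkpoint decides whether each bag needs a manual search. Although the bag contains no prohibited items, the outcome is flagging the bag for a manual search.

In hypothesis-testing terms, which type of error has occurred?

Type I error

The null hypothesis here is that the bag contains no prohibited items.
'Flagging the bag for a manual search' corresponds to rejecting H₀.
H₀ was rejected but H₀ is true — a Type I error (false positive).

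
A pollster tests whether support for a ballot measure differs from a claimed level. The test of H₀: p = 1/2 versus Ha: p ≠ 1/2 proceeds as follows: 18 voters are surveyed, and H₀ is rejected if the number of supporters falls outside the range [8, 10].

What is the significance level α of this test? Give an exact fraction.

15751/32768

The significance level is the null-hypothesis probability of the rejection region {≤7} ∪ {≥11}.
The two tails are symmetric, so α = 2·(1 + 18 + 153 + 816 + 3060 + 8568 + 18564 + 31824)/2^18 = 126008/262144 = 15751/32768.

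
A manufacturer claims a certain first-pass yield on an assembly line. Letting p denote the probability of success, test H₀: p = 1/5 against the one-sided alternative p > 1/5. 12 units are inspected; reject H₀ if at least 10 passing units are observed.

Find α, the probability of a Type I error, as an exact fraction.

221/48828125

α = P(reject H₀ | H₀ true) = P(S ≥ 10 | p = 1/5), with S ~ Binomial(12, 1/5).
Adding the binomial terms for j = 10 through 12 with p = 1/5 yields 221/48828125.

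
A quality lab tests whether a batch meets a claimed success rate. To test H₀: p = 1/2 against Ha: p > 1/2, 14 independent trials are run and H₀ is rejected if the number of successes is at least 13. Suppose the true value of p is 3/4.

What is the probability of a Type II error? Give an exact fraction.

Under the alternative p = 3/4, Y ~ Binomial(14, 3/4); β is the probability the test does not reject, P(Y < 13).
Equivalently, β = 1 − P(Y ≥ 13) = 241331965/268435456.

241331965/268435456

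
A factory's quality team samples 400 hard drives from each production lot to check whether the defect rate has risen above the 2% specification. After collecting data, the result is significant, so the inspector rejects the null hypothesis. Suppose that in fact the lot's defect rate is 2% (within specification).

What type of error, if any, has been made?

Type I error

The conventional null hypothesis here is that the lot's defect rate is 2% (within specification).
H₀ was rejected, but H₀ is actually true.
Rejecting a true null hypothesis is a Type I error (false positive).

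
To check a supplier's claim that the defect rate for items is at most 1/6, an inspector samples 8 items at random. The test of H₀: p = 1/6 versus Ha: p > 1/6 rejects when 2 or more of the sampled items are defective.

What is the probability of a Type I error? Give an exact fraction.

α = P(reject H₀ | H₀ true) = P(Y ≥ 2 | p = 1/6), Y ~ Binomial(8, 1/6).
Computing the lower-tail complement: 1 − 1015625/1679616 = 663991/1679616.

663991/1679616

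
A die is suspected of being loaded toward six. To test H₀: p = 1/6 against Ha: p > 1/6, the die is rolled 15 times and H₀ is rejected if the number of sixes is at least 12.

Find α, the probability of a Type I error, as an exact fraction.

α = P(reject H₀ | H₀ true) = P(K ≥ 12 | p = 1/6), with K ~ Binomial(15, 1/6).
Summing C(15,j)(1/6)^j(5/6)^{15−j} for j = 12,…,15 gives 7447/58773123072.

7447/58773123072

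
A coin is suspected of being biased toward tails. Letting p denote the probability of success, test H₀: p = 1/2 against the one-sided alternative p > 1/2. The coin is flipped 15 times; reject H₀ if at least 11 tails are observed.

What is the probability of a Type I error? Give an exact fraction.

1941/32768

Under H₀, X ~ Binomial(15, 1/2), and α = P(X ≥ 11).
P(X ≥ 11) = [C(15,11) + C(15,12) + C(15,13) + C(15,14) + C(15,15)] / 2^15 = (1365 + 455 + 105 + 15 + 1) / 32768 = 1941/32768.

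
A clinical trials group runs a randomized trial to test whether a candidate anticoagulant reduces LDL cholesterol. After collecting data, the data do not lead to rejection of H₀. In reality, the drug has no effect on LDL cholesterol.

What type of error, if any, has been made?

The conventional null hypothesis here is that the drug has no effect on LDL cholesterol.
The test retained a true H₀ — the decision matches the true state.

No error — this is a correct decision.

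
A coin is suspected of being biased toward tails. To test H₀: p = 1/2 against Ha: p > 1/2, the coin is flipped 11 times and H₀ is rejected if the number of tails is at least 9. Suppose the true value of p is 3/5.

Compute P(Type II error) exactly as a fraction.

β = P(fail to reject H₀ | Ha true) = P(Y ≤ 8 | p = 3/5), Y ~ Binomial(11, 3/5).
Equivalently, β = 1 − P(Y ≥ 9) = 8604328/9765625.

8604328/9765625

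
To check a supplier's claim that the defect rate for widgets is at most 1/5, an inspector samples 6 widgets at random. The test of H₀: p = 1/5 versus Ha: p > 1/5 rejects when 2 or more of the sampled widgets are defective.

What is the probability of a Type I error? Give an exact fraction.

1077/3125

The significance level is the probability, assuming p = 1/5, of seeing 2 or more defectives in 6 draws.
Via the complement, α = 1 − Σ_{j=0}^{1} C(6,j)(1/5)^j(4/5)^{6-j} = 1077/3125.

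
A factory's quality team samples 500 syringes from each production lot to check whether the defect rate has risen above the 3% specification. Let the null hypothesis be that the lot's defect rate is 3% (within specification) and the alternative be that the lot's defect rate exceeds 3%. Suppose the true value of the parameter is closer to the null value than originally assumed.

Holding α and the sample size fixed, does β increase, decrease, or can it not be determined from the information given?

A smaller true effect puts the Ha sampling distribution closer to H₀, so more of it falls in the non-rejection region.

It increases.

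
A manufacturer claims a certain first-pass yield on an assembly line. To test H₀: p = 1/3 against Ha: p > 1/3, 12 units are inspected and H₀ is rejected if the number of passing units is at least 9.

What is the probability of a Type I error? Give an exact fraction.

683/177147

The Type I error probability is α = P(Y ≥ 9) computed under H₀, where Y ~ Binomial(12, 1/3).
Summing C(12,j)(1/3)^j(2/3)^{12−j} for j = 9,…,12 gives 683/177147.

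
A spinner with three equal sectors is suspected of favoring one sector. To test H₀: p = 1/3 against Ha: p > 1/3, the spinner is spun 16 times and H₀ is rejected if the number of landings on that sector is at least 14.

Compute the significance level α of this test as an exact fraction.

The Type I error probability is α = P(K ≥ 14) computed under H₀, where K ~ Binomial(16, 1/3).
P(K ≥ 14) = Σ_{j=14}^{16} C(16,j)·(1/3)^j·(2/3)^{16-j} = 19/1594323.

19/1594323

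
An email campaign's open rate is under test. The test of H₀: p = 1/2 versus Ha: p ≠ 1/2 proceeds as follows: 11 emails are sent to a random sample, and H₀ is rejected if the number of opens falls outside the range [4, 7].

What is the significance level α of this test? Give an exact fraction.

29/128

α = P(S ≤ 3 or S ≥ 8 | p = 1/2), S ~ Binomial(11, 1/2).
The two tails are symmetric, so α = 2·(1 + 11 + 55 + 165)/2^11 = 464/2048 = 29/128.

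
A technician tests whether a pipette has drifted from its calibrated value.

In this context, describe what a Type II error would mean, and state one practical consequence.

A Type II error would mean concluding that the instrument is correctly calibrated (or at least failing to establish that the instrument has drifted out of calibration) when in fact the instrument has drifted out of calibration. Consequence: an out-of-calibration instrument continues producing bad measurements.

With the conventional null hypothesis that the instrument is correctly calibrated:
A Type II error is failing to reject H₀ when H₀ is false.
Here that means leaving the instrument in service when actually the instrument has drifted out of calibration.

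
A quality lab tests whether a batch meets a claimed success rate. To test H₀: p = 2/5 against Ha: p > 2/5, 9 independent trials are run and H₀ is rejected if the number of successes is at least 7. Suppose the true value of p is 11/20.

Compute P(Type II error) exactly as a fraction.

54431799039/64000000000

Under the alternative p = 11/20, Y ~ Binomial(9, 11/20); β is the probability the test does not reject, P(Y < 7).
Adding the binomial probabilities P(Y=0)+…+P(Y=6) at p = 11/20 gives 54431799039/64000000000.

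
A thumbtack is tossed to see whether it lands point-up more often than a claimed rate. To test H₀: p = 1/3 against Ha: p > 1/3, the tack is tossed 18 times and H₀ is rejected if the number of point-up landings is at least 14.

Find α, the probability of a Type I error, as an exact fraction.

α = P(reject H₀ | H₀ true) = P(Y ≥ 14 | p = 1/3), with Y ~ Binomial(18, 1/3).
P(Y ≥ 14) = Σ_{j=14}^{18} C(18,j)·(1/3)^j·(2/3)^{18-j} = 56137/387420489.

56137/387420489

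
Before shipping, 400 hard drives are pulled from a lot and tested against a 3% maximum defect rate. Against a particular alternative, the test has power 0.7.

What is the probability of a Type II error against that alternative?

0.3

Power = 1 − β, so β = 1 − 0.7 = 0.3.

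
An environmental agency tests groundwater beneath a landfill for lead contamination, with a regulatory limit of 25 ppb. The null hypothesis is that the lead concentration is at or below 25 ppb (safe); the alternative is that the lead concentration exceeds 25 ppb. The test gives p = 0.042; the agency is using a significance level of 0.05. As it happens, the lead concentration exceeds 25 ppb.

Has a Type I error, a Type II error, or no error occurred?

No error — this is a correct decision.

Since p = 0.042 < α = 0.05, H₀ is rejected.
H₀ is false (actually the lead concentration exceeds 25 ppb).
The decision matches the true state — no error.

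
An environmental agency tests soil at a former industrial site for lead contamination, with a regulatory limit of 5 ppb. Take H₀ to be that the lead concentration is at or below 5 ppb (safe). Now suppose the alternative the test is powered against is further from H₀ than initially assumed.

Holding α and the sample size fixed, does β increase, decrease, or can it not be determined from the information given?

It decreases.

The further the true parameter sits from the null value, the more of the Ha sampling distribution falls in the rejection region.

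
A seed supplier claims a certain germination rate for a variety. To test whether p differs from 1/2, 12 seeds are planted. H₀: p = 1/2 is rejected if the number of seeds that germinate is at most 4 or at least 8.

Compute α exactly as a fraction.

Under H₀, K ~ Binomial(12, 1/2); α is the probability of landing in either tail, P(K ≤ 4) + P(K ≥ 8).
By symmetry, α = 2·P(K ≤ 4) = 2·(1 + 12 + 66 + 220 + 495)/4096 = 1588/4096 = 397/1024.

397/1024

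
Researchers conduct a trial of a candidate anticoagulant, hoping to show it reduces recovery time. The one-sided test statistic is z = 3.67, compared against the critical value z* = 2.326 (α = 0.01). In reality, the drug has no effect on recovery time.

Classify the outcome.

Type I error

The conventional null hypothesis is that the drug has no effect on recovery time.
Since z = 3.67 > z* = 2.326, H₀ is rejected.
H₀ is true (actually the drug has no effect on recovery time).
Rejecting a true H₀ is a Type I error.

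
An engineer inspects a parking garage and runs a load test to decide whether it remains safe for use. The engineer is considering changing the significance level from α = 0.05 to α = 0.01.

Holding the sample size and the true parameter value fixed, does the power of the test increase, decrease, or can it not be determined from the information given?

A smaller α moves the rejection region further into the tail. With the alternative true, more outcomes now fall outside the rejection region, so failing to reject becomes more likely.
Since power = 1 − β and β increases, power decreases.

It decreases.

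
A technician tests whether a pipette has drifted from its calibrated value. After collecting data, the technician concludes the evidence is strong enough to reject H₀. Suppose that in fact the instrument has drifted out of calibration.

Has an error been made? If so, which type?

The conventional null hypothesis here is that the instrument is correctly calibrated.
The test rejected a false H₀ — the decision matches the true state.

No error — this is a correct decision.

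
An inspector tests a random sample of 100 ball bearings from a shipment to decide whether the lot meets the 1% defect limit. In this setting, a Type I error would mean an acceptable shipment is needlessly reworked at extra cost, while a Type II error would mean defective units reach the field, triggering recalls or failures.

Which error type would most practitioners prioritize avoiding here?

Type II error

The Type II consequence (defective units reach the field, triggering recalls or failures) is more severe than the Type I consequence (an acceptable shipment is needlessly reworked at extra cost).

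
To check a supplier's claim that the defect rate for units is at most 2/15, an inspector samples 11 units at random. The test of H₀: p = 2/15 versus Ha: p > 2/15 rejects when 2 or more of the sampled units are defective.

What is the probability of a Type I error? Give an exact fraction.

α = P(reject H₀ | H₀ true) = P(K ≥ 2 | p = 2/15), K ~ Binomial(11, 2/15).
α = 1 − P(K ≤ 1) = 1 − 965009442943/1729951171875 = 764941728932/1729951171875.

764941728932/1729951171875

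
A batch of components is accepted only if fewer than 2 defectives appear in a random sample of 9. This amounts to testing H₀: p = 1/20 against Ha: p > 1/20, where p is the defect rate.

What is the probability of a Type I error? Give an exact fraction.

The significance level is the probability, assuming p = 1/20, of seeing 2 or more defectives in 9 draws.
Computing the lower-tail complement: 1 − 118884941287/128000000000 = 9115058713/128000000000.

9115058713/128000000000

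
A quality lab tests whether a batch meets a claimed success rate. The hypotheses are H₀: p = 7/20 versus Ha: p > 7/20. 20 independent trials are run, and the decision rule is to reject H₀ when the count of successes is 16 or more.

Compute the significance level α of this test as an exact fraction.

1309170390051900216169/26214400000000000000000000

The Type I error probability is α = P(Y ≥ 16) computed under H₀, where Y ~ Binomial(20, 7/20).
Adding the binomial terms for j = 16 through 20 with p = 7/20 yields 1309170390051900216169/26214400000000000000000000.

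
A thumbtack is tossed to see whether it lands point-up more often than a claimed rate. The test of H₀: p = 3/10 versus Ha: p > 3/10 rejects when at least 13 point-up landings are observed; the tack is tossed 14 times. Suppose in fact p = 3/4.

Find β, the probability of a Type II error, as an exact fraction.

241331965/268435456

A Type II error is failing to reject when Ha holds: with p = 3/4, β = P(Y ≤ 12).
Summing C(14,j)·(3/4)^j·(1/4)^{14-j} for j = 0..12 gives 241331965/268435456.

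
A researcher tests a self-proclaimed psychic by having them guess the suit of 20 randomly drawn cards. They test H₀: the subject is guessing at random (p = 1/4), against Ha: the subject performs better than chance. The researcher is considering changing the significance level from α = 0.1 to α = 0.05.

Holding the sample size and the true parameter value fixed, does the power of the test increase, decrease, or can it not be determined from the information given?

Lowering α raises the bar for rejection; under Ha, the test now fails to reject on outcomes it previously would have rejected.
Since power = 1 − β and β increases, power decreases.

It decreases.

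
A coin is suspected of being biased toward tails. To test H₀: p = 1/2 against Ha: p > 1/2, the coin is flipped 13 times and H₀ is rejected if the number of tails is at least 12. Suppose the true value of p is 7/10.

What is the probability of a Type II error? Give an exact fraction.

4681650394377/5000000000000

Under the alternative p = 7/10, S ~ Binomial(13, 7/10); β is the probability the test does not reject, P(S < 12).
Summing C(13,j)·(7/10)^j·(3/10)^{13-j} for j = 0..11 gives 4681650394377/5000000000000.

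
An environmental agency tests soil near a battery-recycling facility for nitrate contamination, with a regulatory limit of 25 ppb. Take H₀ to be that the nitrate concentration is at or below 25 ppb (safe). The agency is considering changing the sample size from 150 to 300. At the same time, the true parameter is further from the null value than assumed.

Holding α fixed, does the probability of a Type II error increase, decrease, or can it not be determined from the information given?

More data shrinks sampling variability; the test statistic under Ha concentrates further from the null value, making rejection more likely. The further the true parameter sits from the null value, the more of the Ha sampling distribution falls in the rejection region. Both changes push β in the same direction.

It decreases.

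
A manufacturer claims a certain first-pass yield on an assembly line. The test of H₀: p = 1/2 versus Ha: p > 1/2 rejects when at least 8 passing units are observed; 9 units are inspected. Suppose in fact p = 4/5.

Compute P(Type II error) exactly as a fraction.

1101157/1953125

A Type II error is failing to reject when Ha holds: with p = 4/5, β = P(Y ≤ 7).
Equivalently, β = 1 − P(Y ≥ 8) = 1101157/1953125.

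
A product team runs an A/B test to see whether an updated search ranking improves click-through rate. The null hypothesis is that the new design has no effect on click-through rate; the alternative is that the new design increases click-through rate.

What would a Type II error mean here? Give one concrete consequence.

A Type II error is failing to reject H₀ when H₀ is false.
Here that means keeping the current design when actually the new design increases click-through rate.

A Type II error would mean concluding that the new design has no effect on click-through rate (or at least failing to establish that the new design increases click-through rate) when in fact the new design increases click-through rate. Consequence: a genuinely better design is discarded.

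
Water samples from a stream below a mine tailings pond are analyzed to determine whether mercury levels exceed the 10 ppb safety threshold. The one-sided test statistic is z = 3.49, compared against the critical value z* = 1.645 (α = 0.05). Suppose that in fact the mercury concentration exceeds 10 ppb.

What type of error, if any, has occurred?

No error — this is a correct decision.

The conventional null hypothesis is that the mercury concentration is at or below 10 ppb (safe).
Since z = 3.49 > z* = 1.645, H₀ is rejected.
H₀ is false (actually the mercury concentration exceeds 10 ppb).
The decision matches the true state — no error.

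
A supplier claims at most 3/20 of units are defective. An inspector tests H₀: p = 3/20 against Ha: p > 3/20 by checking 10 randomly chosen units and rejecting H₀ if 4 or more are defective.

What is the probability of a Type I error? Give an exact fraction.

The significance level is the probability, assuming p = 3/20, of seeing 4 or more defectives in 10 draws.
Via the complement, α = 1 − Σ_{j=0}^{3} C(10,j)(3/20)^j(17/20)^{10-j} = 127922685129/2560000000000.

127922685129/2560000000000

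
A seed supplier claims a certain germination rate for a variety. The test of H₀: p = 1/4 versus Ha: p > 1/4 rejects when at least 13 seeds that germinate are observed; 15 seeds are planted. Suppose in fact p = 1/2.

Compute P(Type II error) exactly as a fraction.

A Type II error is failing to reject when Ha holds: with p = 1/2, β = P(K ≤ 12).
Summing C(15,j)·(1/2)^j·(1/2)^{15-j} for j = 0..12 gives 32647/32768.

32647/32768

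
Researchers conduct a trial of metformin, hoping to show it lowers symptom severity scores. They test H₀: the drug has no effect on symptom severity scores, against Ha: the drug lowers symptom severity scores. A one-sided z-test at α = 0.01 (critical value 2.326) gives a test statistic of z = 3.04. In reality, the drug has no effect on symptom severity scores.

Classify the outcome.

Type I error

Since z = 3.04 > z* = 2.326, H₀ is rejected.
H₀ is true (actually the drug has no effect on symptom severity scores).
Rejecting a true H₀ is a Type I error.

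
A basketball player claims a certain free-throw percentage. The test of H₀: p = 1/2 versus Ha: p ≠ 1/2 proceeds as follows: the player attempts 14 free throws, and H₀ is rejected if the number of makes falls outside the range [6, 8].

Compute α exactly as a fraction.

The significance level is the null-hypothesis probability of the rejection region {≤5} ∪ {≥9}.
Each tail has probability (1 + 14 + 91 + 364 + 1001 + 2002)/16384; doubling gives α = 6946/16384 = 3473/8192.

3473/8192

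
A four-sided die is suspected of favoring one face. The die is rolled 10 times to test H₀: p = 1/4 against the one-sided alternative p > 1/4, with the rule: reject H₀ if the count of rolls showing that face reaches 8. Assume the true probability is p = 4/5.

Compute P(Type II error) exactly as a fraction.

β = P(fail to reject H₀ | Ha true) = P(K ≤ 7 | p = 4/5), K ~ Binomial(10, 4/5).
Summing C(10,j)·(4/5)^j·(1/5)^{10-j} for j = 0..7 gives 3146489/9765625.

3146489/9765625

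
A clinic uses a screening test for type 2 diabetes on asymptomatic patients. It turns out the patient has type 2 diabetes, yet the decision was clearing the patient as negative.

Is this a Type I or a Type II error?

The null hypothesis here is that the patient does not have type 2 diabetes.
'Clearing the patient as negative' corresponds to failing to reject H₀.
H₀ was not rejected but H₀ is false — a Type II error (false negative).

Type II error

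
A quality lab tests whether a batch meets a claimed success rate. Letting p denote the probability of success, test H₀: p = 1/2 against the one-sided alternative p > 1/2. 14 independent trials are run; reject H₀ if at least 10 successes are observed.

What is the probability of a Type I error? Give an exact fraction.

α = P(reject H₀ | H₀ true) = P(K ≥ 10 | p = 1/2), with K ~ Binomial(14, 1/2).
P(K ≥ 10) = [C(14,10) + C(14,11) + C(14,12) + C(14,13) + C(14,14)] / 2^14 = (1001 + 364 + 91 + 14 + 1) / 16384 = 1471/16384.

1471/16384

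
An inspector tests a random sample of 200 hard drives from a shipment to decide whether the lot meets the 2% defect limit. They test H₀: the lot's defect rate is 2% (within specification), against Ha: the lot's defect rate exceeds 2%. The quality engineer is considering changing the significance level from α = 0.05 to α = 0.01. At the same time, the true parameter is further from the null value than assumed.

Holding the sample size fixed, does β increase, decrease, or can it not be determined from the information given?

Cannot be determined from the information given.

The first change alone would make β increase; the second alone would make β decrease. Which effect dominates depends on the magnitudes, which are not given.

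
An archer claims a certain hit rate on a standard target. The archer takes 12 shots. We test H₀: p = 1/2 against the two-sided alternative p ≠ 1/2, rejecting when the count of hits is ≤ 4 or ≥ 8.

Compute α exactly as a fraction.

397/1024

Under H₀, Y ~ Binomial(12, 1/2); α is the probability of landing in either tail, P(Y ≤ 4) + P(Y ≥ 8).
The two tails are symmetric, so α = 2·(1 + 12 + 66 + 220 + 495)/2^12 = 1588/4096 = 397/1024.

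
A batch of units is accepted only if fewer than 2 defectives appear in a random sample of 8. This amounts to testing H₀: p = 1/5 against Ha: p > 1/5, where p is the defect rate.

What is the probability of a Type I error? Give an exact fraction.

Under H₀, X ~ Binomial(8, 1/5); the Type I error rate is P(X ≥ 2).
α = 1 − P(X ≤ 1) = 1 − 196608/390625 = 194017/390625.

194017/390625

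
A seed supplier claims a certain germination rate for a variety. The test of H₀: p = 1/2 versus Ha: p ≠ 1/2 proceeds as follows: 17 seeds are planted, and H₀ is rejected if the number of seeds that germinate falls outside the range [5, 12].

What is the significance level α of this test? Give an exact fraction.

1607/32768

α = P(Y ≤ 4 or Y ≥ 13 | p = 1/2), Y ~ Binomial(17, 1/2).
By symmetry, α = 2·P(Y ≤ 4) = 2·(1 + 17 + 136 + 680 + 2380)/131072 = 6428/131072 = 1607/32768.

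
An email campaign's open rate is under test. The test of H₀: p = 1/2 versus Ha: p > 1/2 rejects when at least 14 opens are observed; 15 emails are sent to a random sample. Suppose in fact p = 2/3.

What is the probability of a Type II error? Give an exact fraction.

Under the alternative p = 2/3, K ~ Binomial(15, 2/3); β is the probability the test does not reject, P(K < 14).
Adding the binomial probabilities P(K=0)+…+P(K=13) at p = 2/3 gives 14070379/14348907.

14070379/14348907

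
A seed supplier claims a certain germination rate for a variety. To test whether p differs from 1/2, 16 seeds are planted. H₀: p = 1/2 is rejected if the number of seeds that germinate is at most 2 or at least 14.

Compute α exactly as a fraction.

137/32768

Under H₀, X ~ Binomial(16, 1/2); α is the probability of landing in either tail, P(X ≤ 2) + P(X ≥ 14).
Each tail has probability (1 + 16 + 120)/65536; doubling gives α = 274/65536 = 137/32768.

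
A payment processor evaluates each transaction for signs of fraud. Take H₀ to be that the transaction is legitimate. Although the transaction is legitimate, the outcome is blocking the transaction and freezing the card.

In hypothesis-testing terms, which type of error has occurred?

'Blocking the transaction and freezing the card' corresponds to rejecting H₀.
H₀ was rejected but H₀ is true — a Type I error (false positive).

Type I error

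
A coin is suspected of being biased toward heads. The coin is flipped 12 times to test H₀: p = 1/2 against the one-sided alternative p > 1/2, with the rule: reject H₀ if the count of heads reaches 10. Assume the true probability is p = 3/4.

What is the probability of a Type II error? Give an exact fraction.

A Type II error is failing to reject when Ha holds: with p = 3/4, β = P(Y ≤ 9).
Summing C(12,j)·(3/4)^j·(1/4)^{12-j} for j = 0..9 gives 10222777/16777216.

10222777/16777216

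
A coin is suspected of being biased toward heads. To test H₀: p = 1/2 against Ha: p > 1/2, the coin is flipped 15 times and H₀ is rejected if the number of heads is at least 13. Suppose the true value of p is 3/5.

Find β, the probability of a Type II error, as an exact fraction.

Under the alternative p = 3/5, S ~ Binomial(15, 3/5); β is the probability the test does not reject, P(S < 13).
Equivalently, β = 1 − P(S ≥ 13) = 29690124488/30517578125.

29690124488/30517578125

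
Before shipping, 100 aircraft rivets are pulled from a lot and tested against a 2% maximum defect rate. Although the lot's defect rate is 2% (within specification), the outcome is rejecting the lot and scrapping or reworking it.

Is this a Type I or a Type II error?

Type I error

The null hypothesis here is that the lot's defect rate is 2% (within specification).
'Rejecting the lot and scrapping or reworking it' corresponds to rejecting H₀.
H₀ was rejected but H₀ is true — a Type I error (false positive).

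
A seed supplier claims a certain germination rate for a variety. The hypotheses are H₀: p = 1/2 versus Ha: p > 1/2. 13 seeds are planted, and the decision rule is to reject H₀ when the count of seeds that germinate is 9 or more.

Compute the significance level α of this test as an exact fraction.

1093/8192

α = P(reject H₀ | H₀ true) = P(K ≥ 9 | p = 1/2), with K ~ Binomial(13, 1/2).
P(K ≥ 9) = [C(13,9) + C(13,10) + C(13,11) + C(13,12) + C(13,13)] / 2^13 = (715 + 286 + 78 + 13 + 1) / 8192 = 1093/8192.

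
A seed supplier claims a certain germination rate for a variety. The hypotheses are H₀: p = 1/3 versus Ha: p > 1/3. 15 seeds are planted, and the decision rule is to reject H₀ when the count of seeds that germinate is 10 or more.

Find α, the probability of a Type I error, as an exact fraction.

Under H₀, X ~ Binomial(15, 1/3), and α = P(X ≥ 10).
P(X ≥ 10) = Σ_{j=10}^{15} C(15,j)·(1/3)^j·(2/3)^{15-j} = 122027/14348907.

122027/14348907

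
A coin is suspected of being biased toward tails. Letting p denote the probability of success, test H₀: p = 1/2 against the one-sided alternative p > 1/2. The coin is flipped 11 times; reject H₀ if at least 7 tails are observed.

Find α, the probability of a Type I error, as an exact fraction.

281/1024

α = P(reject H₀ | H₀ true) = P(S ≥ 7 | p = 1/2), with S ~ Binomial(11, 1/2).
That's C(11,7) + C(11,8) + C(11,9) + C(11,10) + C(11,11) over 2^11, i.e. (330 + 165 + 55 + 11 + 1)/2048 = 562/2048 = 281/1024.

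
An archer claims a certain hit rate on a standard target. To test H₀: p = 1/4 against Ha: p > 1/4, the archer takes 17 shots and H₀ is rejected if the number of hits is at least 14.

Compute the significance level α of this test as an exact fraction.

The Type I error probability is α = P(Y ≥ 14) computed under H₀, where Y ~ Binomial(17, 1/4).
Adding the binomial terms for j = 14 through 17 with p = 1/4 yields 4909/4294967296.

4909/4294967296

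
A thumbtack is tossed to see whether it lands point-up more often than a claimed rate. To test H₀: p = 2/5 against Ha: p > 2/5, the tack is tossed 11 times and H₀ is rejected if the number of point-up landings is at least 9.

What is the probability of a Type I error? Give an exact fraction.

57856/9765625

Under H₀, Y ~ Binomial(11, 2/5), and α = P(Y ≥ 9).
Summing C(11,j)(2/5)^j(3/5)^{11−j} for j = 9,…,11 gives 57856/9765625.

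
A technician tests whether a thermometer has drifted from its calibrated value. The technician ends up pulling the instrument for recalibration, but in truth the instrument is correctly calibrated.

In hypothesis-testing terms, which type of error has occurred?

The null hypothesis here is that the instrument is correctly calibrated.
'Pulling the instrument for recalibration' corresponds to rejecting H₀.
H₀ was rejected but H₀ is true — a Type I error (false positive).

Type I error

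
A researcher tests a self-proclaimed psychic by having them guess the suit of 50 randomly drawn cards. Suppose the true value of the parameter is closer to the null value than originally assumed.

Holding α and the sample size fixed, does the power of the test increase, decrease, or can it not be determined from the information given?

A smaller true effect puts the Ha sampling distribution closer to H₀, so more of it falls in the non-rejection region.
Since power = 1 − β and β increases, power decreases.

It decreases.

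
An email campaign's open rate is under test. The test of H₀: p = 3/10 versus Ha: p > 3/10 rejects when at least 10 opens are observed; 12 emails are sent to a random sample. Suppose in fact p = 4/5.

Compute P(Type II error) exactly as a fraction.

21565149/48828125

β = P(fail to reject H₀ | Ha true) = P(X ≤ 9 | p = 4/5), X ~ Binomial(12, 4/5).
Equivalently, β = 1 − P(X ≥ 10) = 21565149/48828125.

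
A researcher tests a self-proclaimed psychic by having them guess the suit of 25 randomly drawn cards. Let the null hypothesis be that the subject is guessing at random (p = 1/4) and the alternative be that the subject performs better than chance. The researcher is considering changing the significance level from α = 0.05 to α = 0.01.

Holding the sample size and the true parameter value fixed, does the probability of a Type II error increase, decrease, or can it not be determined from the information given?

It increases.

Tightening α shrinks the rejection region. When Ha holds, fewer sample outcomes clear the stricter threshold, so more fall in the acceptance region.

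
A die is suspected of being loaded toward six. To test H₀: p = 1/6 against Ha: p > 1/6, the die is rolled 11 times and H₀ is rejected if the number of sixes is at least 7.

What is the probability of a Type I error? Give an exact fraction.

38051/60466176

Under H₀, S ~ Binomial(11, 1/6), and α = P(S ≥ 7).
Adding the binomial terms for j = 7 through 11 with p = 1/6 yields 38051/60466176.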